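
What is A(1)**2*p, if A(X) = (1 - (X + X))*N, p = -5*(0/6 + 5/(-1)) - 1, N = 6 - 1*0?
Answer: 864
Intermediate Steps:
N = 6 (N = 6 + 0 = 6)
p = 24 (p = -5*(0*(1/6) + 5*(-1)) - 1 = -5*(0 - 5) - 1 = -5*(-5) - 1 = 25 - 1 = 24)
A(X) = 6 - 12*X (A(X) = (1 - (X + X))*6 = (1 - 2*X)*6 = 6 - 12*X)
A(1)**2*p = (6 - 12*1)**2*24 = (6 - 12)**2*24 = (-6)**2*24 = 36*24 = 864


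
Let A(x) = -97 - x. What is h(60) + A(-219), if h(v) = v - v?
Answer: 122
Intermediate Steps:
h(v) = 0
h(60) + A(-219) = 0 + (-97 - 1*(-219)) = 0 + (-97 + 219) = 0 + 122 = 122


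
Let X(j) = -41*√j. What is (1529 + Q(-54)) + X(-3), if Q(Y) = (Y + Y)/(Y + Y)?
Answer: 1530 - 41*I*√3 ≈ 1530.0 - 71.014*I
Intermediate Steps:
Q(Y) = 1 (Q(Y) = (2*Y)/((2*Y)) = (2*Y)*(1/(2*Y)) = 1)
(1529 + Q(-54)) + X(-3) = (1529 + 1) - 41*I*√3 = 1530 - 41*I*√3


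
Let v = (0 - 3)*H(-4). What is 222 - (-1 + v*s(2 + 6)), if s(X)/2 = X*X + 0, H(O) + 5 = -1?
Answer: -2081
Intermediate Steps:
H(O) = -6 (H(O) = -5 - 1 = -6)
s(X) = 2*X**2 (s(X) = 2*(X*X + 0) = 2*(X**2 + 0) = 2*X**2)
v = 18 (v = (0 - 3)*(-6) = -3*(-6) = 18)
222 - (-1 + v*s(2 + 6)) = 222 - (-1 + 18*(2*(2 + 6)**2)) = 222 - (-1 + 18*(2*8**2)) = 222 - (-1 + 18*(2*64)) = 222 - (-1 + 18*128) = 222 - (-1 + 2304) = 222 - 1*2303 = 222 - 2303 = -2081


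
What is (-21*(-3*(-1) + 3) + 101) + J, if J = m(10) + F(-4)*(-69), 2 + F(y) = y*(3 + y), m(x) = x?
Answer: -153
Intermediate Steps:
F(y) = -2 + y*(3 + y)
J = -128 (J = 10 + (-2 + (-4)**2 + 3*(-4))*(-69) = 10 + (-2 + 16 - 12)*(-69) = 10 + 2*(-69) = 10 - 138 = -128)
(-21*(-3*(-1) + 3) + 101) + J = (-21*(-3*(-1) + 3) + 101) - 128 = (-21*(3 + 3) + 101) - 128 = (-21*6 + 101) - 128 = (-126 + 101) - 128 = -25 - 128 = -153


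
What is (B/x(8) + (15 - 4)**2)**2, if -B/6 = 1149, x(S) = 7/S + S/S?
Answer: 316092841/25 ≈ 1.2644e+7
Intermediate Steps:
x(S) = 1 + 7/S (x(S) = 7/S + 1 = 1 + 7/S)
B = -6894 (B = -6*1149 = -6894)
(B/x(8) + (15 - 4)**2)**2 = (-6894*8/(7 + 8) + (15 - 4)**2)**2 = (-6894/((1/8)*15) + 11**2)**2 = (-6894/15/8 + 121)**2 = (-6894*8/15 + 121)**2 = (-18384/5 + 121)**2 = (-17779/5)**2 = 316092841/25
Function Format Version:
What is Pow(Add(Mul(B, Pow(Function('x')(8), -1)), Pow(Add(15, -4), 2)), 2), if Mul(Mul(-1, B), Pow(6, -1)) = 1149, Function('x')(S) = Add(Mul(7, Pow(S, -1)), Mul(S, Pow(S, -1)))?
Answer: Rational(316092841, 25) ≈ 1.2644e+7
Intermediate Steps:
Function('x')(S) = Add(1, Mul(7, Pow(S, -1))) (Function('x')(S) = Add(Mul(7, Pow(S, -1)), 1) = Add(1, Mul(7, Pow(S, -1))))
B = -6894 (B = Mul(-6, 1149) = -6894)
Pow(Add(Mul(B, Pow(Function('x')(8), -1)), Pow(Add(15, -4), 2)), 2) = Pow(Add(Mul(-6894, Pow(Mul(Pow(8, -1), Add(7, 8)), -1)), Pow(Add(15, -4), 2)), 2) = Pow(Add(Mul(-6894, Pow(Mul(Rational(1, 8), 15), -1)), Pow(11, 2)), 2) = Pow(Add(Mul(-6894, Pow(Rational(15, 8), -1)), 121), 2) = Pow(Add(Mul(-6894, Rational(8, 15)), 121), 2) = Pow(Add(Rational(-18384, 5), 121), 2) = Pow(Rational(-17779, 5), 2) = Rational(316092841, 25)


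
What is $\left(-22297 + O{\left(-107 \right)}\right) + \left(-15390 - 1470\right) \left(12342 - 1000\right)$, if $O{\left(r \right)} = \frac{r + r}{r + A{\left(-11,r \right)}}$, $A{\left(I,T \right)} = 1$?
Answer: $- \frac{10136165994}{53} \approx -1.9125 \cdot 10^{8}$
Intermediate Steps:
$O{\left(r \right)} = \frac{2 r}{1 + r}$ ($O{\left(r \right)} = \frac{r + r}{r + 1} = \frac{2 r}{1 + r}$)
$\left(-22297 + O{\left(-107 \right)}\right) + \left(-15390 - 1470\right) \left(12342 - 1000\right) = \left(-22297 + 2 \left(-107\right) \frac{1}{1 - 107}\right) + \left(-15390 - 1470\right) \left(12342 - 1000\right) = \left(-22297 + 2 \left(-107\right) \frac{1}{-106}\right) - 191226120 = \left(-22297 + 2 \left(-107\right) \left(- \frac{1}{106}\right)\right) - 191226120 = \left(-22297 + \frac{107}{53}\right) - 191226120 = - \frac{1181634}{53} - 191226120 = - \frac{10136165994}{53}$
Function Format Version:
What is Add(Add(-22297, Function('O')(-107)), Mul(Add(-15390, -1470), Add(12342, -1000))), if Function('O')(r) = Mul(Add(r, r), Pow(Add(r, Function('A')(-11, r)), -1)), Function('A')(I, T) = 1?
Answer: Rational(-10136165994, 53) ≈ -1.9125e+8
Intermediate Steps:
Function('O')(r) = Mul(2, r, Pow(Add(1, r), -1)) (Function('O')(r) = Mul(Add(r, r), Pow(Add(r, 1), -1)) = Mul(Mul(2, r), Pow(Add(1, r), -1)) = Mul(2, r, Pow(Add(1, r), -1)))
Add(Add(-22297, Function('O')(-107)), Mul(Add(-15390, -1470), Add(12342, -1000))) = Add(Add(-22297, Mul(2, -107, Pow(Add(1, -107), -1))), Mul(Add(-15390, -1470), Add(12342, -1000))) = Add(Add(-22297, Mul(2, -107, Pow(-106, -1))), Mul(-16860, 11342)) = Add(Add(-22297, Mul(2, -107, Rational(-1, 106))), -191226120) = Add(Add(-22297, Rational(107, 53)), -191226120) = Add(Rational(-1181634, 53), -191226120) = Rational(-10136165994, 53)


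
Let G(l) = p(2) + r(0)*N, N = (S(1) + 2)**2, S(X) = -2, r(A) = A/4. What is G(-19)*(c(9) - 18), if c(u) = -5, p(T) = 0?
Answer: 0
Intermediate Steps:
r(A) = A/4 (r(A) = A*(1/4) = A/4)
N = 0 (N = (-2 + 2)**2 = 0**2 = 0)
G(l) = 0 (G(l) = 0 + ((1/4)*0)*0 = 0 + 0*0 = 0 + 0 = 0)
G(-19)*(c(9) - 18) = 0*(-5 - 18) = 0*(-23) = 0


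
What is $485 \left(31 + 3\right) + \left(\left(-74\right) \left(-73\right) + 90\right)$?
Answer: $21982$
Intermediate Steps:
$485 \left(31 + 3\right) + \left(\left(-74\right) \left(-73\right) + 90\right) = 485 \cdot 34 + \left(5402 + 90\right) = 16490 + 5492 = 21982$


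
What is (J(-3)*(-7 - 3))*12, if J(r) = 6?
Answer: -720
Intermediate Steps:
(J(-3)*(-7 - 3))*12 = (6*(-7 - 3))*12 = (6*(-10))*12 = -60*12 = -720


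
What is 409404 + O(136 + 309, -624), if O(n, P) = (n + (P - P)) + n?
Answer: 410294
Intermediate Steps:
O(n, P) = 2*n (O(n, P) = (n + 0) + n = n + n = 2*n)
409404 + O(136 + 309, -624) = 409404 + 2*(136 + 309) = 409404 + 2*445 = 409404 + 890 = 410294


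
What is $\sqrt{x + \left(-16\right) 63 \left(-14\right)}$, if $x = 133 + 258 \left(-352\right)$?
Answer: $i \sqrt{76571} \approx 276.71 i$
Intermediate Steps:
$x = -90683$ ($x = 133 - 90816 = -90683$)
$\sqrt{x + \left(-16\right) 63 \left(-14\right)} = \sqrt{-90683 + \left(-16\right) 63 \left(-14\right)} = \sqrt{-90683 - -14112} = \sqrt{-90683 + 14112} = \sqrt{-76571} = i \sqrt{76571}$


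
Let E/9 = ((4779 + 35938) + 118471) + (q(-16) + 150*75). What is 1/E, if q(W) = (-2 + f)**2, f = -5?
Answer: 1/1534383 ≈ 6.5173e-7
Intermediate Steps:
q(W) = 49 (q(W) = (-2 - 5)**2 = (-7)**2 = 49)
E = 1534383 (E = 9*(((4779 + 35938) + 118471) + (49 + 150*75)) = 9*((40717 + 118471) + (49 + 11250)) = 9*(159188 + 11299) = 9*170487 = 1534383)
1/E = 1/1534383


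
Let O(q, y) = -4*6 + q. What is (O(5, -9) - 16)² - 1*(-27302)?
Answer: 28527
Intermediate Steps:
O(q, y) = -24 + q
(O(5, -9) - 16)² - 1*(-27302) = ((-24 + 5) - 16)² - 1*(-27302) = (-19 - 16)² + 27302 = (-35)² + 27302 = 1225 + 27302 = 28527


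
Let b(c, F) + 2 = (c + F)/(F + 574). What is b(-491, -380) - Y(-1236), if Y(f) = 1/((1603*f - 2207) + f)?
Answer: -2498801315/385041694 ≈ -6.4897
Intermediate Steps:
b(c, F) = -2 + (F + c)/(574 + F) (b(c, F) = -2 + (c + F)/(F + 574) = -2 + (F + c)/(574 + F))
Y(f) = 1/(-2207 + 1604*f) (Y(f) = 1/((-2207 + 1603*f) + f) = 1/(-2207 + 1604*f))
b(-491, -380) - Y(-1236) = (-1148 - 491 - 1*(-380))/(574 - 380) - 1/(-2207 + 1604*(-1236)) = (-1148 - 491 + 380)/194 - 1/(-2207 - 1982544) = (1/194)*(-1259) - 1/(-1984751) = -1259/194 - 1*(-1/1984751) = -1259/194 + 1/1984751 = -2498801315/385041694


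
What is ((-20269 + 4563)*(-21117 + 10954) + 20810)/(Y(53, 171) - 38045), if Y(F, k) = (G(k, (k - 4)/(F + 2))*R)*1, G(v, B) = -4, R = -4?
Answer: -159640888/38029 ≈ -4197.9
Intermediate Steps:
Y(F, k) = 16 (Y(F, k) = -4*(-4)*1 = 16*1 = 16)
((-20269 + 4563)*(-21117 + 10954) + 20810)/(Y(53, 171) - 38045) = ((-20269 + 4563)*(-21117 + 10954) + 20810)/(16 - 38045) = (-15706*(-10163) + 20810)/(-38029) = (159620078 + 20810)*(-1/38029) = 159640888*(-1/38029) = -159640888/38029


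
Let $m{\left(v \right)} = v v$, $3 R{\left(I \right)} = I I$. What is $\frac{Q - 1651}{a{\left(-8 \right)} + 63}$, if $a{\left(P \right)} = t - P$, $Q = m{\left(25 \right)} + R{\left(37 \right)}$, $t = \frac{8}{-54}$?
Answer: $- \frac{15381}{1913} \approx -8.0403$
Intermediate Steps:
$R{\left(I \right)} = \frac{I^{2}}{3}$ ($R{\left(I \right)} = \frac{I I}{3} = \frac{I^{2}}{3}$)
$m{\left(v \right)} = v^{2}$
$t = - \frac{4}{27}$ ($t = 8 \left(- \frac{1}{54}\right) = - \frac{4}{27} \approx -0.14815$)
$Q = \frac{3244}{3}$ ($Q = 25^{2} + \frac{37^{2}}{3} = 625 + \frac{1}{3} \cdot 1369 = 625 + \frac{1369}{3} = \frac{3244}{3} \approx 1081.3$)
$a{\left(P \right)} = - \frac{4}{27} - P$
$\frac{Q - 1651}{a{\left(-8 \right)} + 63} = \frac{\frac{3244}{3} - 1651}{\left(- \frac{4}{27} - -8\right) + 63} = - \frac{1709}{3 \left(\left(- \frac{4}{27} + 8\right) + 63\right)} = - \frac{1709}{3 \left(\frac{212}{27} + 63\right)} = - \frac{1709}{3 \cdot \frac{1913}{27}} = \left(- \frac{1709}{3}\right) \frac{27}{1913} = - \frac{15381}{1913}$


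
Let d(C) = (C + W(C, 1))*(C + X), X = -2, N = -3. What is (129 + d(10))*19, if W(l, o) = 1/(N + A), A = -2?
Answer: 19703/5 ≈ 3940.6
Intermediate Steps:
W(l, o) = -⅕ (W(l, o) = 1/(-3 - 2) = 1/(-5) = -⅕)
d(C) = (-2 + C)*(-⅕ + C) (d(C) = (C - ⅕)*(C - 2) = (-⅕ + C)*(-2 + C) = (-2 + C)*(-⅕ + C))
(129 + d(10))*19 = (129 + (⅖ + 10² - 11/5*10))*19 = (129 + (⅖ + 100 - 22))*19 = (129 + 392/5)*19 = (1037/5)*19 = 19703/5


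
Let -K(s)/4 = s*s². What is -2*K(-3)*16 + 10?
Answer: -3446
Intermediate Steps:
K(s) = -4*s³ (K(s) = -4*s*s² = -4*s³)
-2*K(-3)*16 + 10 = -(-8)*(-3)³*16 + 10 = -(-8)*(-27)*16 + 10 = -2*108*16 + 10 = -216*16 + 10 = -3456 + 10 = -3446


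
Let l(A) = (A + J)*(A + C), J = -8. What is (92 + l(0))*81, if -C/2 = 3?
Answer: 11340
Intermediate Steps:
C = -6 (C = -2*3 = -6)
l(A) = (-8 + A)*(-6 + A) (l(A) = (A - 8)*(A - 6) = (-8 + A)*(-6 + A))
(92 + l(0))*81 = (92 + (48 + 0² - 14*0))*81 = (92 + (48 + 0 + 0))*81 = (92 + 48)*81 = 140*81 = 11340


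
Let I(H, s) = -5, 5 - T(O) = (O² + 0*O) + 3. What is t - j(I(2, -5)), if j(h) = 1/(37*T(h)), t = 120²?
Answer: 12254401/851 ≈ 14400.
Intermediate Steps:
T(O) = 2 - O² (T(O) = 5 - ((O² + 0*O) + 3) = 5 - ((O² + 0) + 3) = 5 - (O² + 3) = 5 - (3 + O²) = 5 + (-3 - O²) = 2 - O²)
t = 14400
j(h) = 1/(74 - 37*h²) (j(h) = 1/(37*(2 - h²)) = 1/(74 - 37*h²))
t - j(I(2, -5)) = 14400 - (-1)/(-74 + 37*(-5)²) = 14400 - (-1)/(-74 + 37*25) = 14400 - (-1)/(-74 + 925) = 14400 - (-1)/851 = 14400 - 1*(-1/851) = 14400 + 1/851 = 12254401/851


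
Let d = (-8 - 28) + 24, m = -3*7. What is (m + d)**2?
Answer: 1089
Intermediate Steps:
m = -21
d = -12 (d = -36 + 24 = -12)
(m + d)**2 = (-21 - 12)**2 = (-33)**2 = 1089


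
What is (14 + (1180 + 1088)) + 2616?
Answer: 4898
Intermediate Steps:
(14 + (1180 + 1088)) + 2616 = (14 + 2268) + 2616 = 2282 + 2616 = 4898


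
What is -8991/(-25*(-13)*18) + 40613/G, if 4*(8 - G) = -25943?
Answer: 3185791/675350 ≈ 4.7172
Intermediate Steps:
G = 25975/4 (G = 8 - ¼*(-25943) = 8 + 25943/4 = 25975/4 ≈ 6493.8)
-8991/(-25*(-13)*18) + 40613/G = -8991/(-25*(-13)*18) + 40613/(25975/4) = -8991/(325*18) + 40613*(4/25975) = -8991/5850 + 162452/25975 = -8991*1/5850 + 162452/25975 = -999/650 + 162452/25975 = 3185791/675350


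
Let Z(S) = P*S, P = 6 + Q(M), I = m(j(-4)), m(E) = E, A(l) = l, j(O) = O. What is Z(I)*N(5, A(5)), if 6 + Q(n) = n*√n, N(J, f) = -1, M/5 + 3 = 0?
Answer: -60*I*√15 ≈ -232.38*I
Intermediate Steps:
M = -15 (M = -15 + 5*0 = -15 + 0 = -15)
Q(n) = -6 + n^(3/2) (Q(n) = -6 + n*√n = -6 + n^(3/2))
I = -4
P = -15*I*√15 (P = 6 + (-6 + (-15)^(3/2)) = 6 + (-6 - 15*I*√15) = -15*I*√15 ≈ -58.095*I)
Z(S) = -15*I*S*√15 (Z(S) = (-15*I*√15)*S = -15*I*S*√15)
Z(I)*N(5, A(5)) = -15*I*(-4)*√15*(-1) = (60*I*√15)*(-1) = -60*I*√15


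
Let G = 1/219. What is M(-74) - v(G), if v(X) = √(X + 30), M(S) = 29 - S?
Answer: 103 - √1439049/219 ≈ 97.522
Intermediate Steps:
G = 1/219 ≈ 0.0045662
v(X) = √(30 + X)
M(-74) - v(G) = (29 - 1*(-74)) - √(30 + 1/219) = (29 + 74) - √(6571/219) = 103 - √1439049/219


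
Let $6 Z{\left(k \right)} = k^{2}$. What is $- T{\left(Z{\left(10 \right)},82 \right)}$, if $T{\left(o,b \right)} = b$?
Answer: $-82$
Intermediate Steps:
$Z{\left(k \right)} = \frac{k^{2}}{6}$
$- T{\left(Z{\left(10 \right)},82 \right)} = \left(-1\right) 82 = -82$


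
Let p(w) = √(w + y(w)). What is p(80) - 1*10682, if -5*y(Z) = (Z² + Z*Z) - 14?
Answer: -10682 + I*√61930/5 ≈ -10682.0 + 49.771*I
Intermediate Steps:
y(Z) = 14/5 - 2*Z²/5 (y(Z) = -((Z² + Z*Z) - 14)/5 = -((Z² + Z²) - 14)/5 = -(2*Z² - 14)/5 = -(-14 + 2*Z²)/5 = 14/5 - 2*Z²/5)
p(w) = √(14/5 + w - 2*w²/5) (p(w) = √(w + (14/5 - 2*w²/5)) = √(14/5 + w - 2*w²/5))
p(80) - 1*10682 = √(70 - 10*80² + 25*80)/5 - 1*10682 = √(70 - 10*6400 + 2000)/5 - 10682 = √(70 - 64000 + 2000)/5 - 10682 = √(-61930)/5 - 10682 = (I*√61930)/5 - 10682 = I*√61930/5 - 10682 = -10682 + I*√61930/5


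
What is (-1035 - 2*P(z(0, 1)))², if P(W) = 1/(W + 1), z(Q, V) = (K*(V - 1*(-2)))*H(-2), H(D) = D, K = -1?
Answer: 52519009/49 ≈ 1.0718e+6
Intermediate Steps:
z(Q, V) = 4 + 2*V (z(Q, V) = -(V - 1*(-2))*(-2) = -(V + 2)*(-2) = -(2 + V)*(-2) = (-2 - V)*(-2) = 4 + 2*V)
P(W) = 1/(1 + W)
(-1035 - 2*P(z(0, 1)))² = (-1035 - 2/(1 + (4 + 2*1)))² = (-1035 - 2/(1 + (4 + 2)))² = (-1035 - 2/(1 + 6))² = (-1035 - 2/7)² = (-7247/7)² = 52519009/49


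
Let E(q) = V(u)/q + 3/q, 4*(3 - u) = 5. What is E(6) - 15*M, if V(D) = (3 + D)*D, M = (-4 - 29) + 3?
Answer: 43381/96 ≈ 451.89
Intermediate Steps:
u = 7/4 (u = 3 - ¼*5 = 3 - 5/4 = 7/4 ≈ 1.7500)
M = -30 (M = -33 + 3 = -30)
V(D) = D*(3 + D)
E(q) = 181/(16*q) (E(q) = (7*(3 + 7/4)/4)/q + 3/q = ((7/4)*(19/4))/q + 3/q = 133/(16*q) + 3/q = 181/(16*q))
E(6) - 15*M = (181/16)/6 - 15*(-30) = (181/16)*(⅙) + 450 = 181/96 + 450 = 43381/96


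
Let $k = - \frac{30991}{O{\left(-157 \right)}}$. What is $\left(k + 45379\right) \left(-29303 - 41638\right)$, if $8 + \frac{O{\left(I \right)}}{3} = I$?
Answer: $- \frac{531906064612}{165} \approx -3.2237 \cdot 10^{9}$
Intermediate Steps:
$O{\left(I \right)} = -24 + 3 I$
$k = \frac{30991}{495}$ ($k = - \frac{30991}{-24 + 3 \left(-157\right)} = - \frac{30991}{-24 - 471} = - \frac{30991}{-495} = \left(-30991\right) \left(- \frac{1}{495}\right) = \frac{30991}{495} \approx 62.608$)
$\left(k + 45379\right) \left(-29303 - 41638\right) = \left(\frac{30991}{495} + 45379\right) \left(-29303 - 41638\right) = \frac{22493596}{495} \left(-70941\right) = - \frac{531906064612}{165}$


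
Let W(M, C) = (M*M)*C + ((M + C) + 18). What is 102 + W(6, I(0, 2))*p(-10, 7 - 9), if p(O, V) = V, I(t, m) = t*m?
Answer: 54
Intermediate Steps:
I(t, m) = m*t
W(M, C) = 18 + C + M + C*M² (W(M, C) = M²*C + ((C + M) + 18) = C*M² + (18 + C + M) = 18 + C + M + C*M²)
102 + W(6, I(0, 2))*p(-10, 7 - 9) = 102 + (18 + 2*0 + 6 + (2*0)*6²)*(7 - 9) = 102 + (18 + 0 + 6 + 0*36)*(-2) = 102 + (18 + 0 + 6 + 0)*(-2) = 102 + 24*(-2) = 102 - 48 = 54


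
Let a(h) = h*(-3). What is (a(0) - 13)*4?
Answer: -52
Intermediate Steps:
a(h) = -3*h
(a(0) - 13)*4 = (-3*0 - 13)*4 = (0 - 13)*4 = -13*4 = -52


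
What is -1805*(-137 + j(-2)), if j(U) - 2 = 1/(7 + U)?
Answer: 243314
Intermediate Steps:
j(U) = 2 + 1/(7 + U)
-1805*(-137 + j(-2)) = -1805*(-137 + (15 + 2*(-2))/(7 - 2)) = -1805*(-137 + (15 - 4)/5) = -1805*(-137 + (1/5)*11) = -1805*(-137 + 11/5) = -1805*(-674/5) = 243314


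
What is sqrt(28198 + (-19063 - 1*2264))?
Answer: sqrt(6871) ≈ 82.891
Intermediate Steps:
sqrt(28198 + (-19063 - 1*2264)) = sqrt(28198 + (-19063 - 2264)) = sqrt(28198 - 21327) = sqrt(6871)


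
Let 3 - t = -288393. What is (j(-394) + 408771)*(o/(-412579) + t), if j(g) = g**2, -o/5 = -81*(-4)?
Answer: 67109012988800328/412579 ≈ 1.6266e+11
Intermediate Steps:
t = 288396 (t = 3 - 1*(-288393) = 3 + 288393 = 288396)
o = -1620 (o = -(-405)*(-4) = -5*324 = -1620)
(j(-394) + 408771)*(o/(-412579) + t) = ((-394)**2 + 408771)*(-1620/(-412579) + 288396) = (155236 + 408771)*(-1620*(-1/412579) + 288396) = 564007*(1620/412579 + 288396) = 564007*(118986134904/412579) = 67109012988800328/412579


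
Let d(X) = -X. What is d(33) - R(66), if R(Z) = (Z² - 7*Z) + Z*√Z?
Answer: -3927 - 66*√66 ≈ -4463.2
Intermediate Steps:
R(Z) = Z² + Z^(3/2) - 7*Z (R(Z) = (Z² - 7*Z) + Z^(3/2) = Z² + Z^(3/2) - 7*Z)
d(33) - R(66) = -1*33 - (66² + 66^(3/2) - 7*66) = -33 - (4356 + 66*√66 - 462) = -33 - (3894 + 66*√66) = -33 + (-3894 - 66*√66) = -3927 - 66*√66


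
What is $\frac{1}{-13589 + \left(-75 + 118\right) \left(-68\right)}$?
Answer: $- \frac{1}{16513} \approx -6.0558 \cdot 10^{-5}$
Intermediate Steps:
$\frac{1}{-13589 + \left(-75 + 118\right) \left(-68\right)} = \frac{1}{-13589 + 43 \left(-68\right)} = \frac{1}{-13589 - 2924} = \frac{1}{-16513} = - \frac{1}{16513}$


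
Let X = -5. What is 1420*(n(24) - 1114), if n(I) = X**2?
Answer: -1546380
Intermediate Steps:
n(I) = 25 (n(I) = (-5)**2 = 25)
1420*(n(24) - 1114) = 1420*(25 - 1114) = 1420*(-1089) = -1546380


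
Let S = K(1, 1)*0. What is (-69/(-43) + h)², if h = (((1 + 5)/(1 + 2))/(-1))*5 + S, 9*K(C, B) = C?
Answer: 130321/1849 ≈ 70.482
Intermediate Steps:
K(C, B) = C/9
S = 0 (S = ((⅑)*1)*0 = (⅑)*0 = 0)
h = -10 (h = (((1 + 5)/(1 + 2))/(-1))*5 + 0 = ((6/3)*(-1))*5 + 0 = ((6*(⅓))*(-1))*5 + 0 = (2*(-1))*5 + 0 = -2*5 + 0 = -10 + 0 = -10)
(-69/(-43) + h)² = (-69/(-43) - 10)² = (-69*(-1/43) - 10)² = (69/43 - 10)² = (-361/43)² = 130321/1849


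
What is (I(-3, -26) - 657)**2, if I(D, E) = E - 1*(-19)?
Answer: 440896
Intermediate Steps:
I(D, E) = 19 + E (I(D, E) = E + 19 = 19 + E)
(I(-3, -26) - 657)**2 = ((19 - 26) - 657)**2 = (-7 - 657)**2 = (-664)**2 = 440896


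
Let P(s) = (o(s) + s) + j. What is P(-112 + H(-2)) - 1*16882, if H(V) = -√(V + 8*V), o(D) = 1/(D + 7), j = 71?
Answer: 2*(-25542*√2 + 888449*I)/(3*(√2 - 35*I)) ≈ -16923.0 - 4.2423*I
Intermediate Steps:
o(D) = 1/(7 + D)
H(V) = -3*√V (H(V) = -√(9*V) = -3*√V)
P(s) = 71 + s + 1/(7 + s) (P(s) = (1/(7 + s) + s) + 71 = (s + 1/(7 + s)) + 71 = 71 + s + 1/(7 + s))
P(-112 + H(-2)) - 1*16882 = (1 + (7 + (-112 - 3*I*√2))*(71 + (-112 - 3*I*√2)))/(7 + (-112 - 3*I*√2)) - 1*16882 = (1 + (7 + (-112 - 3*I*√2))*(71 + (-112 - 3*I*√2)))/(7 + (-112 - 3*I*√2)) - 16882 = (1 + (-105 - 3*I*√2)*(-41 - 3*I*√2))/(-105 - 3*I*√2) - 16882 = -16882 + (1 + (-105 - 3*I*√2)*(-41 - 3*I*√2))/(-105 - 3*I*√2)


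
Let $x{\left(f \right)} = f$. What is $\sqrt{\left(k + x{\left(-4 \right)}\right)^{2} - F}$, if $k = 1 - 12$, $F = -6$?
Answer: $\sqrt{231} \approx 15.199$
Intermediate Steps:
$k = -11$ ($k = 1 - 12 = -11$)
$\sqrt{\left(k + x{\left(-4 \right)}\right)^{2} - F} = \sqrt{\left(-11 - 4\right)^{2} - -6} = \sqrt{\left(-15\right)^{2} + 6} = \sqrt{225 + 6} = \sqrt{231}$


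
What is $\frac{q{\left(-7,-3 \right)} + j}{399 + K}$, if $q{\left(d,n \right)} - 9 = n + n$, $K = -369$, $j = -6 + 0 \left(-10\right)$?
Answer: $- \frac{1}{10} \approx -0.1$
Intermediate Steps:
$j = -6$ ($j = -6 + 0 = -6$)
$q{\left(d,n \right)} = 9 + 2 n$ ($q{\left(d,n \right)} = 9 + \left(n + n\right) = 9 + 2 n$)
$\frac{q{\left(-7,-3 \right)} + j}{399 + K} = \frac{\left(9 + 2 \left(-3\right)\right) - 6}{399 - 369} = \frac{\left(9 - 6\right) - 6}{30} = \left(3 - 6\right) \frac{1}{30} = \left(-3\right) \frac{1}{30} = - \frac{1}{10}$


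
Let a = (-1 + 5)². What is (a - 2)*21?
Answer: 294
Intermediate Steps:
a = 16 (a = 4² = 16)
(a - 2)*21 = (16 - 2)*21 = 14*21 = 294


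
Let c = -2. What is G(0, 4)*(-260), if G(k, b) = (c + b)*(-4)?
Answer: 2080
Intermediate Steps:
G(k, b) = 8 - 4*b (G(k, b) = (-2 + b)*(-4) = 8 - 4*b)
G(0, 4)*(-260) = (8 - 4*4)*(-260) = (8 - 16)*(-260) = -8*(-260) = 2080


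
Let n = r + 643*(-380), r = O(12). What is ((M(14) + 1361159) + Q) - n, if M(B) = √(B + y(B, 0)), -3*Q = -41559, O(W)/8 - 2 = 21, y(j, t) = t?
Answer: 1619168 + √14 ≈ 1.6192e+6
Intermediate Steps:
O(W) = 184 (O(W) = 16 + 8*21 = 16 + 168 = 184)
r = 184
Q = 13853 (Q = -⅓*(-41559) = 13853)
M(B) = √B (M(B) = √(B + 0) = √B)
n = -244156 (n = 184 + 643*(-380) = 184 - 244340 = -244156)
((M(14) + 1361159) + Q) - n = ((√14 + 1361159) + 13853) - 1*(-244156) = ((1361159 + √14) + 13853) + 244156 = (1375012 + √14) + 244156 = 1619168 + √14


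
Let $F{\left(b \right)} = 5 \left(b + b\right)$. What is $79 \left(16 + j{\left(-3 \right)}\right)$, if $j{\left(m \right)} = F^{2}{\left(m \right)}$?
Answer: $72364$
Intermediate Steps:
$F{\left(b \right)} = 10 b$ ($F{\left(b \right)} = 5 \cdot 2 b = 10 b$)
$j{\left(m \right)} = 100 m^{2}$ ($j{\left(m \right)} = \left(10 m\right)^{2} = 100 m^{2}$)
$79 \left(16 + j{\left(-3 \right)}\right) = 79 \left(16 + 100 \left(-3\right)^{2}\right) = 79 \left(16 + 100 \cdot 9\right) = 79 \left(16 + 900\right) = 79 \cdot 916 = 72364$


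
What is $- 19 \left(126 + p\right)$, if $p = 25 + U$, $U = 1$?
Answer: $-2888$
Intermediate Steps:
$p = 26$ ($p = 25 + 1 = 26$)
$- 19 \left(126 + p\right) = - 19 \left(126 + 26\right) = \left(-19\right) 152 = -2888$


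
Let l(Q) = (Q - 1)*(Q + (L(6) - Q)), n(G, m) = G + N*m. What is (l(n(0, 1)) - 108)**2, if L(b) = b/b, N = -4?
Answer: 12769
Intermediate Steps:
L(b) = 1
n(G, m) = G - 4*m
l(Q) = -1 + Q (l(Q) = (Q - 1)*(Q + (1 - Q)) = (-1 + Q)*1 = -1 + Q)
(l(n(0, 1)) - 108)**2 = ((-1 + (0 - 4*1)) - 108)**2 = ((-1 + (0 - 4)) - 108)**2 = ((-1 - 4) - 108)**2 = (-5 - 108)**2 = (-113)**2 = 12769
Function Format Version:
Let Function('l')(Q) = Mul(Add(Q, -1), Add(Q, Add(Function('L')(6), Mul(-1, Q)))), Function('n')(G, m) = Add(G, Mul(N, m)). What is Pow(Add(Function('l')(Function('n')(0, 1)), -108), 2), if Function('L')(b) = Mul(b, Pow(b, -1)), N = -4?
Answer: 12769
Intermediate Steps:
Function('L')(b) = 1
Function('n')(G, m) = Add(G, Mul(-4, m))
Function('l')(Q) = Add(-1, Q) (Function('l')(Q) = Mul(Add(Q, -1), Add(Q, Add(1, Mul(-1, Q)))) = Mul(Add(-1, Q), 1) = Add(-1, Q))
Pow(Add(Function('l')(Function('n')(0, 1)), -108), 2) = Pow(Add(Add(-1, Add(0, Mul(-4, 1))), -108), 2) = Pow(Add(Add(-1, Add(0, -4)), -108), 2) = Pow(Add(Add(-1, -4), -108), 2) = Pow(Add(-5, -108), 2) = Pow(-113, 2) = 12769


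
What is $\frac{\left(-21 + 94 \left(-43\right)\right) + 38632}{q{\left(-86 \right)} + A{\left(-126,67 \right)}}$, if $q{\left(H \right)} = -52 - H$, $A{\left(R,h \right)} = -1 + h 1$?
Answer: $\frac{34569}{100} \approx 345.69$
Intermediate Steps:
$A{\left(R,h \right)} = -1 + h$
$\frac{\left(-21 + 94 \left(-43\right)\right) + 38632}{q{\left(-86 \right)} + A{\left(-126,67 \right)}} = \frac{\left(-21 + 94 \left(-43\right)\right) + 38632}{\left(-52 - -86\right) + \left(-1 + 67\right)} = \frac{\left(-21 - 4042\right) + 38632}{\left(-52 + 86\right) + 66} = \frac{-4063 + 38632}{34 + 66} = \frac{34569}{100}$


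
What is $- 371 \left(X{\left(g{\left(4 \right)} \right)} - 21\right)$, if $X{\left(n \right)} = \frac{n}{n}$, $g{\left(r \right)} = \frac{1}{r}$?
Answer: $7420$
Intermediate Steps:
$X{\left(n \right)} = 1$
$- 371 \left(X{\left(g{\left(4 \right)} \right)} - 21\right) = - 371 \left(1 - 21\right) = \left(-371\right) \left(-20\right) = 7420$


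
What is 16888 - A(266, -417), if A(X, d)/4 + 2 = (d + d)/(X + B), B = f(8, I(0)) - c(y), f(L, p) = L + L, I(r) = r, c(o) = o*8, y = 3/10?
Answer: 3939548/233 ≈ 16908.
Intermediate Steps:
y = 3/10 (y = 3*(1/10) = 3/10 ≈ 0.30000)
c(o) = 8*o
f(L, p) = 2*L
B = 68/5 (B = 2*8 - 8*3/10 = 16 - 1*12/5 = 16 - 12/5 = 68/5 ≈ 13.600)
A(X, d) = -8 + 8*d/(68/5 + X) (A(X, d) = -8 + 4*((d + d)/(X + 68/5)) = -8 + 4*((2*d)/(68/5 + X)) = -8 + 4*(2*d/(68/5 + X)) = -8 + 8*d/(68/5 + X))
16888 - A(266, -417) = 16888 - 8*(-68 - 5*266 + 5*(-417))/(68 + 5*266) = 16888 - 8*(-68 - 1330 - 2085)/(68 + 1330) = 16888 - 8*(-3483)/1398 = 16888 - 1*(-4644/233) = 16888 + 4644/233 = 3939548/233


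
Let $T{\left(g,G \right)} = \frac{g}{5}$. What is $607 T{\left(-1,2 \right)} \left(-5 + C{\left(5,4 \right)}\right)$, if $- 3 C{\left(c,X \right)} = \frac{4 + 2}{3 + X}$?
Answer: $\frac{22459}{35} \approx 641.69$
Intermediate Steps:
$C{\left(c,X \right)} = - \frac{2}{3 + X}$ ($C{\left(c,X \right)} = - \frac{\left(4 + 2\right) \frac{1}{3 + X}}{3} = - \frac{6 \frac{1}{3 + X}}{3} = - \frac{2}{3 + X}$)
$T{\left(g,G \right)} = \frac{g}{5}$ ($T{\left(g,G \right)} = g \frac{1}{5} = \frac{g}{5}$)
$607 T{\left(-1,2 \right)} \left(-5 + C{\left(5,4 \right)}\right) = 607 \cdot \frac{1}{5} \left(-1\right) \left(-5 - \frac{2}{3 + 4}\right) = 607 \left(- \frac{-5 - \frac{2}{7}}{5}\right) = 607 \left(\left(- \frac{1}{5}\right) \left(- \frac{37}{7}\right)\right) = 607 \cdot \frac{37}{35} = \frac{22459}{35}$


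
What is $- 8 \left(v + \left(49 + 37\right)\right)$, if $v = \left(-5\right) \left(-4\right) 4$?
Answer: $-1328$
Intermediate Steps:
$v = 80$ ($v = 20 \cdot 4 = 80$)
$- 8 \left(v + \left(49 + 37\right)\right) = - 8 \left(80 + \left(49 + 37\right)\right) = - 8 \left(80 + 86\right) = \left(-8\right) 166 = -1328$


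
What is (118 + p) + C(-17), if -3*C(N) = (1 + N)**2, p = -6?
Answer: 80/3 ≈ 26.667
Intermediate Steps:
C(N) = -(1 + N)**2/3
(118 + p) + C(-17) = (118 - 6) - (1 - 17)**2/3 = 112 - 1/3*(-16)**2 = 112 - 1/3*256 = 112 - 256/3 = 80/3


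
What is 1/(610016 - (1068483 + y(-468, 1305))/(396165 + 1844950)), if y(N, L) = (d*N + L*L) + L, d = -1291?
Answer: 2241115/1367112630839 ≈ 1.6393e-6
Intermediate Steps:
y(N, L) = L + L**2 - 1291*N (y(N, L) = (-1291*N + L*L) + L = (-1291*N + L**2) + L = (L**2 - 1291*N) + L = L + L**2 - 1291*N)
1/(610016 - (1068483 + y(-468, 1305))/(396165 + 1844950)) = 1/(610016 - (1068483 + (1305 + 1305**2 - 1291*(-468)))/(396165 + 1844950)) = 1/(610016 - (1068483 + (1305 + 1703025 + 604188))/2241115) = 1/(610016 - (1068483 + 2308518)/2241115) = 1/(610016 - 3377001/2241115) = 1/(1367112630839/2241115) = 2241115/1367112630839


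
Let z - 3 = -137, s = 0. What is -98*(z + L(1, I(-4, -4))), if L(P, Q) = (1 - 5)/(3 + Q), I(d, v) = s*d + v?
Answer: 12740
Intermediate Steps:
z = -134 (z = 3 - 137 = -134)
I(d, v) = v (I(d, v) = 0*d + v = 0 + v = v)
L(P, Q) = -4/(3 + Q)
-98*(z + L(1, I(-4, -4))) = -98*(-134 - 4/(3 - 4)) = -98*(-134 - 4/(-1)) = -98*(-134 - 4*(-1)) = -98*(-134 + 4) = -98*(-130) = 12740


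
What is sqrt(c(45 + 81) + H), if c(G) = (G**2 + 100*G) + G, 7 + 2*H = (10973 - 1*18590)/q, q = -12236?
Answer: sqrt(4281805326862)/12236 ≈ 169.11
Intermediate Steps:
H = -78035/24472 (H = -7/2 + ((10973 - 1*18590)/(-12236))/2 = -7/2 + ((10973 - 18590)*(-1/12236))/2 = -7/2 + (-7617*(-1/12236))/2 = -7/2 + (1/2)*(7617/12236) = -7/2 + 7617/24472 = -78035/24472 ≈ -3.1887)
c(G) = G**2 + 101*G
sqrt(c(45 + 81) + H) = sqrt((45 + 81)*(101 + (45 + 81)) - 78035/24472) = sqrt(126*(101 + 126) - 78035/24472) = sqrt(126*227 - 78035/24472) = sqrt(28602 - 78035/24472) = sqrt(699870109/24472) = sqrt(4281805326862)/12236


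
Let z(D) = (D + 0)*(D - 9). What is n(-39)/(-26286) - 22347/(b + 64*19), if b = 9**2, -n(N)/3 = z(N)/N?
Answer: -97933335/5682157 ≈ -17.235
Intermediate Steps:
z(D) = D*(-9 + D)
n(N) = 27 - 3*N (n(N) = -3*N*(-9 + N)/N = -3*(-9 + N) = 27 - 3*N)
b = 81
n(-39)/(-26286) - 22347/(b + 64*19) = (27 - 3*(-39))/(-26286) - 22347/(81 + 64*19) = (27 + 117)*(-1/26286) - 22347/(81 + 1216) = 144*(-1/26286) - 22347/1297 = -24/4381 - 22347*1/1297 = -24/4381 - 22347/1297 = -97933335/5682157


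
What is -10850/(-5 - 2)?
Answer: 1550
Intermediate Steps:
-10850/(-5 - 2) = -10850/(-7) = -1/7*(-10850) = 1550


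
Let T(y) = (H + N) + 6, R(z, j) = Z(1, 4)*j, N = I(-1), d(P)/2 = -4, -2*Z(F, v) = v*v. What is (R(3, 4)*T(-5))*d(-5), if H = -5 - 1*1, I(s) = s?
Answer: -256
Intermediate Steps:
Z(F, v) = -v**2/2 (Z(F, v) = -v*v/2 = -v**2/2)
d(P) = -8 (d(P) = 2*(-4) = -8)
N = -1
H = -6 (H = -5 - 1 = -6)
R(z, j) = -8*j (R(z, j) = (-1/2*4**2)*j = (-1/2*16)*j = -8*j)
T(y) = -1 (T(y) = (-6 - 1) + 6 = -7 + 6 = -1)
(R(3, 4)*T(-5))*d(-5) = (-8*4*(-1))*(-8) = -32*(-1)*(-8) = 32*(-8) = -256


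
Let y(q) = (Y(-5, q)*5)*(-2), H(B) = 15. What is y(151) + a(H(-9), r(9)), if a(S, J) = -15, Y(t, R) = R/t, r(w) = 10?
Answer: 287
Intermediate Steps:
y(q) = 2*q (y(q) = ((q/(-5))*5)*(-2) = ((q*(-⅕))*5)*(-2) = (-q/5*5)*(-2) = -q*(-2) = 2*q)
y(151) + a(H(-9), r(9)) = 2*151 - 15 = 302 - 15 = 287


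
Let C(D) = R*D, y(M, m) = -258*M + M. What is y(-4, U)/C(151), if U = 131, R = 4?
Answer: 257/151 ≈ 1.7020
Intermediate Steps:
y(M, m) = -257*M
C(D) = 4*D
y(-4, U)/C(151) = (-257*(-4))/((4*151)) = 1028/604 = 1028*(1/604) = 257/151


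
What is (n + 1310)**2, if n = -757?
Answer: 305809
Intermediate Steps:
(n + 1310)**2 = (-757 + 1310)**2 = 553**2 = 305809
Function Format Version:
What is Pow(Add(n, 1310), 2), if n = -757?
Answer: 305809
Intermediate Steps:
Pow(Add(n, 1310), 2) = Pow(Add(-757, 1310), 2) = Pow(553, 2) = 305809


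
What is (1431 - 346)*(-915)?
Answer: -992775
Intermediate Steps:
(1431 - 346)*(-915) = 1085*(-915) = -992775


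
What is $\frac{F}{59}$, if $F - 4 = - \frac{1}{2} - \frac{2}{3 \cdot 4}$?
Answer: $\frac{10}{177} \approx 0.056497$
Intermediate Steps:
$F = \frac{10}{3}$ ($F = 4 - \left(\frac{1}{2} + \frac{1}{6}\right) = 4 - \left(\frac{1}{2} + \frac{2}{12}\right) = 4 - \frac{2}{3} = \frac{10}{3} \approx 3.3333$)
$\frac{F}{59} = \frac{10}{3 \cdot 59} = \frac{10}{3} \cdot \frac{1}{59} = \frac{10}{177}$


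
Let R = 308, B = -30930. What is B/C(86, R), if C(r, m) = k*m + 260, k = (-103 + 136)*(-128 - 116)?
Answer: 15465/1239878 ≈ 0.012473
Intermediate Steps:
k = -8052 (k = 33*(-244) = -8052)
C(r, m) = 260 - 8052*m (C(r, m) = -8052*m + 260 = 260 - 8052*m)
B/C(86, R) = -30930/(260 - 8052*308) = -30930/(260 - 2480016) = -30930/(-2479756) = -30930*(-1/2479756) = 15465/1239878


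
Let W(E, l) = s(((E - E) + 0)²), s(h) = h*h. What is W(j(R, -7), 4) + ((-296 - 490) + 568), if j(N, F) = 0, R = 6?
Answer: -218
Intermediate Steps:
s(h) = h²
W(E, l) = 0 (W(E, l) = (((E - E) + 0)²)² = ((0 + 0)²)² = (0²)² = 0² = 0)
W(j(R, -7), 4) + ((-296 - 490) + 568) = 0 + ((-296 - 490) + 568) = 0 + (-786 + 568) = 0 - 218 = -218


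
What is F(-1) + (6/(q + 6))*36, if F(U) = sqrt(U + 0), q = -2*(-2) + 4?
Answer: 108/7 + I ≈ 15.429 + 1.0*I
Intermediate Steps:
q = 8 (q = 4 + 4 = 8)
F(U) = sqrt(U)
F(-1) + (6/(q + 6))*36 = sqrt(-1) + (6/(8 + 6))*36 = I + (6/14)*36 = I + (6*(1/14))*36 = I + (3/7)*36 = I + 108/7 = 108/7 + I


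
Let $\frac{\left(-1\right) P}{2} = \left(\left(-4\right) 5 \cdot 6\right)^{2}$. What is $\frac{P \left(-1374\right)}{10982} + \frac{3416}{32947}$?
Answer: $\frac{651894920456}{180911977} \approx 3603.4$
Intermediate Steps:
$P = -28800$ ($P = - 2 \left(\left(-4\right) 5 \cdot 6\right)^{2} = - 2 \left(\left(-20\right) 6\right)^{2} = - 2 \left(-120\right)^{2} = \left(-2\right) 14400 = -28800$)
$\frac{P \left(-1374\right)}{10982} + \frac{3416}{32947} = \frac{\left(-28800\right) \left(-1374\right)}{10982} + \frac{3416}{32947} = 39571200 \cdot \frac{1}{10982} + 3416 \cdot \frac{1}{32947} = \frac{19785600}{5491} + \frac{3416}{32947} = \frac{651894920456}{180911977}$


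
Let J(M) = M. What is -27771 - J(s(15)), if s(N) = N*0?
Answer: -27771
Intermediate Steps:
s(N) = 0
-27771 - J(s(15)) = -27771 - 1*0 = -27771 + 0 = -27771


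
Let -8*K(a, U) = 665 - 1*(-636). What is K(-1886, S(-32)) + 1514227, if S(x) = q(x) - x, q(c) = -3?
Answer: 12112515/8 ≈ 1.5141e+6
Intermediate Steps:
S(x) = -3 - x
K(a, U) = -1301/8 (K(a, U) = -(665 - 1*(-636))/8 = -(665 + 636)/8 = -⅛*1301 = -1301/8)
K(-1886, S(-32)) + 1514227 = -1301/8 + 1514227 = 12112515/8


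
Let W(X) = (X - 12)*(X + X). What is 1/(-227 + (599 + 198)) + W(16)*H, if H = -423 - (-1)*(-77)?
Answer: -36479999/570 ≈ -64000.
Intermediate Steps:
W(X) = 2*X*(-12 + X) (W(X) = (-12 + X)*(2*X) = 2*X*(-12 + X))
H = -500 (H = -423 - 1*77 = -423 - 77 = -500)
1/(-227 + (599 + 198)) + W(16)*H = 1/(-227 + (599 + 198)) + (2*16*(-12 + 16))*(-500) = 1/(-227 + 797) + (2*16*4)*(-500) = 1/570 + 128*(-500) = 1/570 - 64000 = -36479999/570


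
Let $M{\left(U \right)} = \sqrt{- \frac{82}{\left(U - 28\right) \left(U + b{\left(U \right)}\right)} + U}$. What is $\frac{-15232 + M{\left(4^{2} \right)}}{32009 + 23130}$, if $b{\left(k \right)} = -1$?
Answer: $- \frac{2176}{7877} + \frac{\sqrt{14810}}{1654170} \approx -0.27617$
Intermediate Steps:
$M{\left(U \right)} = \sqrt{U - \frac{82}{\left(-1 + U\right) \left(-28 + U\right)}}$ ($M{\left(U \right)} = \sqrt{- \frac{82}{\left(U - 28\right) \left(U - 1\right)} + U} = \sqrt{- \frac{82}{\left(-28 + U\right) \left(-1 + U\right)} + U} = \sqrt{- \frac{82}{\left(-1 + U\right) \left(-28 + U\right)} + U} = \sqrt{U - \frac{82}{\left(-1 + U\right) \left(-28 + U\right)}}$)
$\frac{-15232 + M{\left(4^{2} \right)}}{32009 + 23130} = \frac{-15232 + \sqrt{\frac{-82 + 4^{2} \left(28 + \left(4^{2}\right)^{2} - 29 \cdot 4^{2}\right)}{28 + \left(4^{2}\right)^{2} - 29 \cdot 4^{2}}}}{32009 + 23130} = \frac{-15232 + \sqrt{\frac{-82 + 16 \left(28 + 16^{2} - 464\right)}{28 + 16^{2} - 464}}}{55139} = \left(-15232 + \sqrt{\frac{-82 + 16 \left(28 + 256 - 464\right)}{28 + 256 - 464}}\right) \frac{1}{55139} = \left(-15232 + \sqrt{\frac{-82 + 16 \left(-180\right)}{-180}}\right) \frac{1}{55139} = \left(-15232 + \sqrt{- \frac{-82 - 2880}{180}}\right) \frac{1}{55139} = \left(-15232 + \sqrt{\left(- \frac{1}{180}\right) \left(-2962\right)}\right) \frac{1}{55139} = \left(-15232 + \sqrt{\frac{1481}{90}}\right) \frac{1}{55139} = \left(-15232 + \frac{\sqrt{14810}}{30}\right) \frac{1}{55139} = - \frac{2176}{7877} + \frac{\sqrt{14810}}{1654170}$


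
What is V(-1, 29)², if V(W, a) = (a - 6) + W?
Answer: 484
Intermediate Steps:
V(W, a) = -6 + W + a (V(W, a) = (-6 + a) + W = -6 + W + a)
V(-1, 29)² = (-6 - 1 + 29)² = 22² = 484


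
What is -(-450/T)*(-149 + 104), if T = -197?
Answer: 20250/197 ≈ 102.79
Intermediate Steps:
-(-450/T)*(-149 + 104) = -(-450/(-197))*(-149 + 104) = -(-450*(-1/197))*(-45) = -450*(-45)/197 = -1*(-20250/197) = 20250/197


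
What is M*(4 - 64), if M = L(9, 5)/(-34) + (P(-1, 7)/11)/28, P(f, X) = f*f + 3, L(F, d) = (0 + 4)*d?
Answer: 45180/1309 ≈ 34.515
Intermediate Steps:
L(F, d) = 4*d
P(f, X) = 3 + f² (P(f, X) = f² + 3 = 3 + f²)
M = -753/1309 (M = (4*5)/(-34) + ((3 + (-1)²)/11)/28 = 20*(-1/34) + ((3 + 1)*(1/11))*(1/28) = -10/17 + (4*(1/11))*(1/28) = -10/17 + (4/11)*(1/28) = -10/17 + 1/77 = -753/1309 ≈ -0.57525)
M*(4 - 64) = -753*(4 - 64)/1309 = -753/1309*(-60) = 45180/1309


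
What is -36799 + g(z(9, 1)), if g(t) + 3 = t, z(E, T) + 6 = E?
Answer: -36799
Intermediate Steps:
z(E, T) = -6 + E
g(t) = -3 + t
-36799 + g(z(9, 1)) = -36799 + (-3 + (-6 + 9)) = -36799 + (-3 + 3) = -36799 + 0 = -36799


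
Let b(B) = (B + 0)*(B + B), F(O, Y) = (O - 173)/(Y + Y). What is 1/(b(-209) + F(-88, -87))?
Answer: 2/174727 ≈ 1.1446e-5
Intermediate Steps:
F(O, Y) = (-173 + O)/(2*Y) (F(O, Y) = (-173 + O)/((2*Y)) = (-173 + O)*(1/(2*Y)) = (-173 + O)/(2*Y))
b(B) = 2*B**2 (b(B) = B*(2*B) = 2*B**2)
1/(b(-209) + F(-88, -87)) = 1/(2*(-209)**2 + (1/2)*(-173 - 88)/(-87)) = 1/(2*43681 + (1/2)*(-1/87)*(-261)) = 1/(87362 + 3/2) = 1/(174727/2) = 2/174727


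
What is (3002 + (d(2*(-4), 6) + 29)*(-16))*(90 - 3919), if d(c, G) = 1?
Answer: -9656738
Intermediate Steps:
(3002 + (d(2*(-4), 6) + 29)*(-16))*(90 - 3919) = (3002 + (1 + 29)*(-16))*(90 - 3919) = (3002 + 30*(-16))*(-3829) = (3002 - 480)*(-3829) = 2522*(-3829) = -9656738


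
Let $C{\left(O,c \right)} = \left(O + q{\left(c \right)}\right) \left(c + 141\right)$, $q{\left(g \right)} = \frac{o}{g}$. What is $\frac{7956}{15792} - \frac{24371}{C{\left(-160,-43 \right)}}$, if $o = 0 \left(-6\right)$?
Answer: $\frac{1516717}{736960} \approx 2.0581$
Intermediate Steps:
$o = 0$
$q{\left(g \right)} = 0$ ($q{\left(g \right)} = \frac{0}{g} = 0$)
$C{\left(O,c \right)} = O \left(141 + c\right)$ ($C{\left(O,c \right)} = \left(O + 0\right) \left(c + 141\right) = O \left(141 + c\right)$)
$\frac{7956}{15792} - \frac{24371}{C{\left(-160,-43 \right)}} = \frac{7956}{15792} - \frac{24371}{\left(-160\right) \left(141 - 43\right)} = 7956 \cdot \frac{1}{15792} - \frac{24371}{\left(-160\right) 98} = \frac{663}{1316} - \frac{24371}{-15680} = \frac{663}{1316} - - \frac{24371}{15680} = \frac{663}{1316} + \frac{24371}{15680} = \frac{1516717}{736960}$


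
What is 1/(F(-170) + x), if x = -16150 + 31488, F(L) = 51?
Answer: 1/15389 ≈ 6.4982e-5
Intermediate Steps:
x = 15338
1/(F(-170) + x) = 1/(51 + 15338) = 1/15389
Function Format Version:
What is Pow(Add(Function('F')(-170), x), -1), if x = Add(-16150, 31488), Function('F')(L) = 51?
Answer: Rational(1, 15389) ≈ 6.4982e-5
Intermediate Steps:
x = 15338
Pow(Add(Function('F')(-170), x), -1) = Pow(Add(51, 15338), -1) = Pow(15389, -1) = Rational(1, 15389)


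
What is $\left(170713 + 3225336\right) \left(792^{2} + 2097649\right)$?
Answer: $9253938068737$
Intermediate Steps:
$\left(170713 + 3225336\right) \left(792^{2} + 2097649\right) = 3396049 \left(627264 + 2097649\right) = 3396049 \cdot 2724913 = 9253938068737$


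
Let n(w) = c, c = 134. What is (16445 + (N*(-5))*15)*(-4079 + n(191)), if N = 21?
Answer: -58662150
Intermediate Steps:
n(w) = 134
(16445 + (N*(-5))*15)*(-4079 + n(191)) = (16445 + (21*(-5))*15)*(-4079 + 134) = (16445 - 105*15)*(-3945) = (16445 - 1575)*(-3945) = 14870*(-3945) = -58662150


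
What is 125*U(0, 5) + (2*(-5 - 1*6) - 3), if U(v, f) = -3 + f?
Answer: 225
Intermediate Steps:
125*U(0, 5) + (2*(-5 - 1*6) - 3) = 125*(-3 + 5) + (2*(-5 - 1*6) - 3) = 125*2 + (2*(-5 - 6) - 3) = 250 + (2*(-11) - 3) = 250 + (-22 - 3) = 250 - 25 = 225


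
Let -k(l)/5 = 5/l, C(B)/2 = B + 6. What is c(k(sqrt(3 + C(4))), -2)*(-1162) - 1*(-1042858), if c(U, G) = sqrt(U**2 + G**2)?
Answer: 1042858 - 1162*sqrt(16491)/23 ≈ 1.0364e+6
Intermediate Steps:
C(B) = 12 + 2*B (C(B) = 2*(B + 6) = 2*(6 + B) = 12 + 2*B)
k(l) = -25/l
c(U, G) = sqrt(G**2 + U**2)
c(k(sqrt(3 + C(4))), -2)*(-1162) - 1*(-1042858) = sqrt((-2)**2 + (-25/sqrt(3 + (12 + 2*4)))**2)*(-1162) - 1*(-1042858) = sqrt(4 + (-25/sqrt(3 + (12 + 8)))**2)*(-1162) + 1042858 = sqrt(4 + (-25/sqrt(3 + 20))**2)*(-1162) + 1042858 = sqrt(4 + (-25*sqrt(23)/23)**2)*(-1162) + 1042858 = sqrt(4 + 625/23)*(-1162) + 1042858 = sqrt(717/23)*(-1162) + 1042858 = (sqrt(16491)/23)*(-1162) + 1042858 = -1162*sqrt(16491)/23 + 1042858 = 1042858 - 1162*sqrt(16491)/23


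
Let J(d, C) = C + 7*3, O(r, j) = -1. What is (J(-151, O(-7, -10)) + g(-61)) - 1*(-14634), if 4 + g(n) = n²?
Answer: 18371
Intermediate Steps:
J(d, C) = 21 + C (J(d, C) = C + 21 = 21 + C)
g(n) = -4 + n²
(J(-151, O(-7, -10)) + g(-61)) - 1*(-14634) = ((21 - 1) + (-4 + (-61)²)) - 1*(-14634) = (20 + (-4 + 3721)) + 14634 = (20 + 3717) + 14634 = 3737 + 14634 = 18371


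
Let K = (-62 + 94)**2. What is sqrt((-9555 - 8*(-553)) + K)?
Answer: 37*I*sqrt(3) ≈ 64.086*I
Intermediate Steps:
K = 1024 (K = 32**2 = 1024)
sqrt((-9555 - 8*(-553)) + K) = sqrt((-9555 - 8*(-553)) + 1024) = sqrt((-9555 + 4424) + 1024) = sqrt(-5131 + 1024) = sqrt(-4107) = 37*I*sqrt(3)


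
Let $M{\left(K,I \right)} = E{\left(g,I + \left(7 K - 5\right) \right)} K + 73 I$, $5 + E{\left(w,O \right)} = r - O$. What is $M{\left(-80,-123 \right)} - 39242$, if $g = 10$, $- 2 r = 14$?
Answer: $-102301$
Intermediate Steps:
$r = -7$ ($r = \left(- \frac{1}{2}\right) 14 = -7$)
$E{\left(w,O \right)} = -12 - O$ ($E{\left(w,O \right)} = -5 - \left(7 + O\right) = -12 - O$)
$M{\left(K,I \right)} = 73 I + K \left(-7 - I - 7 K\right)$ ($M{\left(K,I \right)} = \left(-12 - \left(I + \left(7 K - 5\right)\right)\right) K + 73 I = \left(-12 - \left(I + \left(-5 + 7 K\right)\right)\right) K + 73 I = \left(-12 - \left(-5 + I + 7 K\right)\right) K + 73 I = \left(-7 - I - 7 K\right) K + 73 I = K \left(-7 - I - 7 K\right) + 73 I = 73 I + K \left(-7 - I - 7 K\right)$)
$M{\left(-80,-123 \right)} - 39242 = \left(73 \left(-123\right) - - 80 \left(7 - 123 + 7 \left(-80\right)\right)\right) - 39242 = \left(-8979 - - 80 \left(7 - 123 - 560\right)\right) - 39242 = \left(-8979 - \left(-80\right) \left(-676\right)\right) - 39242 = \left(-8979 - 54080\right) - 39242 = -63059 - 39242 = -102301$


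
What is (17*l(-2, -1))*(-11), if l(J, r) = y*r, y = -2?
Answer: -374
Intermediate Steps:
l(J, r) = -2*r
(17*l(-2, -1))*(-11) = (17*(-2*(-1)))*(-11) = (17*2)*(-11) = 34*(-11) = -374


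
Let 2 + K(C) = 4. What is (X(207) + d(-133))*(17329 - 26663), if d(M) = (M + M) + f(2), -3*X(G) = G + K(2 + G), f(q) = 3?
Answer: 9315332/3 ≈ 3.1051e+6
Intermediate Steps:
K(C) = 2 (K(C) = -2 + 4 = 2)
X(G) = -⅔ - G/3 (X(G) = -(G + 2)/3 = -(2 + G)/3 = -⅔ - G/3)
d(M) = 3 + 2*M (d(M) = (M + M) + 3 = 2*M + 3 = 3 + 2*M)
(X(207) + d(-133))*(17329 - 26663) = ((-⅔ - ⅓*207) + (3 + 2*(-133)))*(17329 - 26663) = ((-⅔ - 69) + (3 - 266))*(-9334) = (-209/3 - 263)*(-9334) = -998/3*(-9334) = 9315332/3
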